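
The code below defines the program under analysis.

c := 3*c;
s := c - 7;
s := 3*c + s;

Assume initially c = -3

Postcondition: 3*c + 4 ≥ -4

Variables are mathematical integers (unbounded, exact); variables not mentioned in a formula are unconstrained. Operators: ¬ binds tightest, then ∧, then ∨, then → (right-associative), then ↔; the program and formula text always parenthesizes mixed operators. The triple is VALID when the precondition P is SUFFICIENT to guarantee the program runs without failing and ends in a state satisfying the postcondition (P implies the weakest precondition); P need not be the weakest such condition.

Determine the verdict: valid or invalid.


Working backward. After the program, the postcondition 3*c + 4 ≥ -4 must hold; in canonical form it is 3*c ≥ -8.
Before s := 3*c + s: 3*c ≥ -8
Before s := c - 7: 3*c ≥ -8
Before c := 3*c: 9*c ≥ -8
The weakest precondition is 9*c ≥ -8.
Check whether c = -3 implies it.
Countermodel: at the initial state c = -3, the precondition holds but the weakest precondition fails.
Answer: invalid


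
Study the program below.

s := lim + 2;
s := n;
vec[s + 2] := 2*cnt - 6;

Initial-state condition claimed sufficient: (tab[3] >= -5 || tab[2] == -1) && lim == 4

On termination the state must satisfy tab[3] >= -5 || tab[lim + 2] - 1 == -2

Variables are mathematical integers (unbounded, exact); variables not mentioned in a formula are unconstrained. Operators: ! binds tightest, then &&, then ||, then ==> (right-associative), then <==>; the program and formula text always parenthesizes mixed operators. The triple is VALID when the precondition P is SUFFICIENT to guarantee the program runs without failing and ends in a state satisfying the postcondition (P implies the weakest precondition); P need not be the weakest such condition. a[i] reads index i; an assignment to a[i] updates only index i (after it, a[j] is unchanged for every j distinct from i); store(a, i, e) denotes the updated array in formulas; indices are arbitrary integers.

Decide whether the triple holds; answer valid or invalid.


Working backward. After the program, the postcondition tab[3] >= -5 || tab[lim + 2] - 1 == -2 must hold; in canonical form it is tab[3] >= -5 || tab[lim + 2] == -1.
Before vec[s + 2] := 2*cnt - 6: tab[3] >= -5 || tab[lim + 2] == -1
Before s := n: tab[3] >= -5 || tab[lim + 2] == -1
Before s := lim + 2: tab[3] >= -5 || tab[lim + 2] == -1
The weakest precondition is tab[3] >= -5 || tab[lim + 2] == -1.
Check whether (tab[3] >= -5 || tab[2] == -1) && lim == 4 implies it.
Countermodel: at the initial state lim = 4, tab = {[2] = -1, [3] = -6, [6] = 4, elsewhere -6}, the precondition holds but the weakest precondition fails.
Answer: invalid


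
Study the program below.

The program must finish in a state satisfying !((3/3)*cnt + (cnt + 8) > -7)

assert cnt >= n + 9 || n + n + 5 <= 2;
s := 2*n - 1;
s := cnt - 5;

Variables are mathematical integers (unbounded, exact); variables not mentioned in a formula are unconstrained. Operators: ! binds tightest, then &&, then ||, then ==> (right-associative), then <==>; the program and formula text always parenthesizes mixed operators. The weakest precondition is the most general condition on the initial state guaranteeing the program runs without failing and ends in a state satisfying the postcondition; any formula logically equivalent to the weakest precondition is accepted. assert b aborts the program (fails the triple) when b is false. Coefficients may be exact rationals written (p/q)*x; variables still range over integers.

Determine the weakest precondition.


Working backward. After the program, the postcondition !((3/3)*cnt + (cnt + 8) > -7) must hold; in canonical form it is !(2*cnt > -15).
Before s := cnt - 5: !(2*cnt > -15)
Before s := 2*n - 1: !(2*cnt > -15)
Before assert cnt >= n + 9 || n + n + 5 <= 2: (cnt >= n + 9 || 2*n <= -3) && (!(2*cnt > -15))
Answer: WP = (cnt >= n + 9 || 2*n <= -3) && (!(2*cnt > -15))


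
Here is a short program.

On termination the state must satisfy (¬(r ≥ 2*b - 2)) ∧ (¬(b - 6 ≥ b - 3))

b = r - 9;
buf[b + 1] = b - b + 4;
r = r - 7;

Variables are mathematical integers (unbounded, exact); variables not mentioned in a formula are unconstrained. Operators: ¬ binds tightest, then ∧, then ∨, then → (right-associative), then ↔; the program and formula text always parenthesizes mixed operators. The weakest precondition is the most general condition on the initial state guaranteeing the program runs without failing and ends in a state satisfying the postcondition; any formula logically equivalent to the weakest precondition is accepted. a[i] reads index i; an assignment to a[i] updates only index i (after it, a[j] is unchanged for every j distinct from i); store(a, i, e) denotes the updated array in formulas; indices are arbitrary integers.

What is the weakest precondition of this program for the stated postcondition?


Working backward. After the program, the postcondition (¬(r ≥ 2*b - 2)) ∧ (¬(b - 6 ≥ b - 3)) must hold; in canonical form it is ¬(r ≥ 2*b - 2).
Before r := r - 7: ¬(r ≥ 2*b + 5)
Before buf[b + 1] := b - b + 4: ¬(r ≥ 2*b + 5)
Before b := r - 9: ¬(r ≤ 13)
Answer: WP = ¬(r ≤ 13)


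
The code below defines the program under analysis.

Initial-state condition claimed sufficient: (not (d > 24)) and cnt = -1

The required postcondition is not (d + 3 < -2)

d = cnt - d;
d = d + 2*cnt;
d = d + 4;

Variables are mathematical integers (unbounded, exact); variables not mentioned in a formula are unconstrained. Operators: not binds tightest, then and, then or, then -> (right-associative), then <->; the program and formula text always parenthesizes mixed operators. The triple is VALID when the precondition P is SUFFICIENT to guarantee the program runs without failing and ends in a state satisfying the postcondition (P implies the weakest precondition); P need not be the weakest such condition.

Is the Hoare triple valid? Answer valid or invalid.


Working backward. After the program, the postcondition not (d + 3 < -2) must hold; in canonical form it is not (d < -5).
Before d := d + 4: not (d < -9)
Before d := d + 2*cnt: not (2*cnt + d < -9)
Before d := cnt - d: not (3*cnt < d - 9)
The weakest precondition is not (3*cnt < d - 9).
Check whether (not (d > 24)) and cnt = -1 implies it.
Countermodel: at the initial state cnt = -1, d = 7, the precondition holds but the weakest precondition fails.
Answer: invalid


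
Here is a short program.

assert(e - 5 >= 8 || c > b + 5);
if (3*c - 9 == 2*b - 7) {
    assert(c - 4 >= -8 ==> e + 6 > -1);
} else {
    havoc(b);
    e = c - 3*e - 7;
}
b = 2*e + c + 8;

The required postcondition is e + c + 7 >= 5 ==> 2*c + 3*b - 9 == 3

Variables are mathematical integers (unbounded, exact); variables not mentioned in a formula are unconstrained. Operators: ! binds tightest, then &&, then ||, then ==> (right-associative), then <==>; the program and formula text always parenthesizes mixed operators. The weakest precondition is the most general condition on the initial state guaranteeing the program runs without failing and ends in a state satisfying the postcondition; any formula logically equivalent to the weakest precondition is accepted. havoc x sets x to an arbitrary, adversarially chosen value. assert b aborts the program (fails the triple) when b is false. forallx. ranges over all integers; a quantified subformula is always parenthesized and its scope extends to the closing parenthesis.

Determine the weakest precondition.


Working backward. After the program, the postcondition e + c + 7 >= 5 ==> 2*c + 3*b - 9 == 3 must hold; in canonical form it is c + e >= -2 ==> 3*b + 2*c == 12.
Before b := 2*e + c + 8: c + e >= -2 ==> 5*c + 6*e == -12
Then branch requires (c >= -4 ==> e > -7) && (c + e >= -2 ==> 5*c + 6*e == -12); else branch requires 2*c >= 3*e + 5 ==> 11*c == 18*e + 30.
Before the if: (3*c == 2*b + 2 ==> ((c >= -4 ==> e > -7) && (c + e >= -2 ==> 5*c + 6*e == -12))) && ((!(3*c == 2*b + 2)) ==> (2*c >= 3*e + 5 ==> 11*c == 18*e + 30))
Before assert e - 5 >= 8 || c > b + 5: (e >= 13 || c > b + 5) && (3*c == 2*b + 2 ==> ((c >= -4 ==> e > -7) && (c + e >= -2 ==> 5*c + 6*e == -12))) && ((!(3*c == 2*b + 2)) ==> (2*c >= 3*e + 5 ==> 11*c == 18*e + 30))
Answer: WP = (e >= 13 || c > b + 5) && (3*c == 2*b + 2 ==> ((c >= -4 ==> e > -7) && (c + e >= -2 ==> 5*c + 6*e == -12))) && ((!(3*c == 2*b + 2)) ==> (2*c >= 3*e + 5 ==> 11*c == 18*e + 30))


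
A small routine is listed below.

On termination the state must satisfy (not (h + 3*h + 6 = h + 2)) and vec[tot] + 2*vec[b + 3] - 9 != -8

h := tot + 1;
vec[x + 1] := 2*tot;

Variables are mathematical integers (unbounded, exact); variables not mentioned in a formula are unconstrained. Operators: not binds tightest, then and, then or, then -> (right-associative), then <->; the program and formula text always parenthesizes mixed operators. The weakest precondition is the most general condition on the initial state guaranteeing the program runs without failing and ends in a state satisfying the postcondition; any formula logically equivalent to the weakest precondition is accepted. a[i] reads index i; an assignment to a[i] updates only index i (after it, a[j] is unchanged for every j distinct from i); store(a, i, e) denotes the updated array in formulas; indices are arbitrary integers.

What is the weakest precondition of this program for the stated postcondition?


Working backward. After the program, the postcondition (not (h + 3*h + 6 = h + 2)) and vec[tot] + 2*vec[b + 3] - 9 != -8 must hold; in canonical form it is (not (3*h = -4)) and 2*vec[b + 3] + vec[tot] != 1.
Before vec[x + 1] := 2*tot: (not (3*h = -4)) and 2*store(vec, x + 1, 2*tot)[b + 3] + store(vec, x + 1, 2*tot)[tot] != 1
Before h := tot + 1: (not (3*tot = -7)) and 2*store(vec, x + 1, 2*tot)[b + 3] + store(vec, x + 1, 2*tot)[tot] != 1
Answer: WP = (not (3*tot = -7)) and 2*store(vec, x + 1, 2*tot)[b + 3] + store(vec, x + 1, 2*tot)[tot] != 1


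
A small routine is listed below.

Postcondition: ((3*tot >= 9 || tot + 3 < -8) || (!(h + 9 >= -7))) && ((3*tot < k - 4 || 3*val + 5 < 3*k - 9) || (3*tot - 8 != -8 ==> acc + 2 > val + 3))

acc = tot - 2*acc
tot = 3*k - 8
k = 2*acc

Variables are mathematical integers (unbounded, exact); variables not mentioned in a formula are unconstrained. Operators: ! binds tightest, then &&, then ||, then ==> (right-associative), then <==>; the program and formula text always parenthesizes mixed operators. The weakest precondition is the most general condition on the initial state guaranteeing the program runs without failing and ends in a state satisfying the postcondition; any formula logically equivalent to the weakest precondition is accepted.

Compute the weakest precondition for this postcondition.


Working backward. After the program, the postcondition ((3*tot >= 9 || tot + 3 < -8) || (!(h + 9 >= -7))) && ((3*tot < k - 4 || 3*val + 5 < 3*k - 9) || (3*tot - 8 != -8 ==> acc + 2 > val + 3)) must hold; in canonical form it is (3*tot >= 9 || tot < -11 || (!(h >= -16))) && (3*tot < k - 4 || 3*val < 3*k - 14 || (3*tot != 0 ==> acc > val + 1)).
Before k := 2*acc: (3*tot >= 9 || tot < -11 || (!(h >= -16))) && (3*tot < 2*acc - 4 || 3*val < 6*acc - 14 || (3*tot != 0 ==> acc > val + 1))
Before tot := 3*k - 8: (9*k >= 33 || 3*k < -3 || (!(h >= -16))) && (9*k < 2*acc + 20 || 3*val < 6*acc - 14 || (9*k != 24 ==> acc > val + 1))
Before acc := tot - 2*acc: (9*k >= 33 || 3*k < -3 || (!(h >= -16))) && (4*acc + 9*k < 2*tot + 20 || 12*acc + 3*val < 6*tot - 14 || (9*k != 24 ==> tot > 2*acc + val + 1))
Answer: WP = (9*k >= 33 || 3*k < -3 || (!(h >= -16))) && (4*acc + 9*k < 2*tot + 20 || 12*acc + 3*val < 6*tot - 14 || (9*k != 24 ==> tot > 2*acc + val + 1))


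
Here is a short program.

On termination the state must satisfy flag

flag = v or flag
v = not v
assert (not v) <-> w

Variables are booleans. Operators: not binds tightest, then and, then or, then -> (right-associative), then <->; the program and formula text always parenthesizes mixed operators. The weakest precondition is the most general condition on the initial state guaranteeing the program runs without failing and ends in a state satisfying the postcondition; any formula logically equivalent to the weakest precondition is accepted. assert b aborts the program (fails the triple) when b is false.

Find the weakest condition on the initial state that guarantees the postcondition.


Working backward. After the program, flag must hold.
Before assert (not v) <-> w: ((not v) <-> w) and flag
Before v := not v: (v <-> w) and flag
Before flag := v or flag: (v <-> w) and (v or flag)
Answer: WP = (v <-> w) and (v or flag)


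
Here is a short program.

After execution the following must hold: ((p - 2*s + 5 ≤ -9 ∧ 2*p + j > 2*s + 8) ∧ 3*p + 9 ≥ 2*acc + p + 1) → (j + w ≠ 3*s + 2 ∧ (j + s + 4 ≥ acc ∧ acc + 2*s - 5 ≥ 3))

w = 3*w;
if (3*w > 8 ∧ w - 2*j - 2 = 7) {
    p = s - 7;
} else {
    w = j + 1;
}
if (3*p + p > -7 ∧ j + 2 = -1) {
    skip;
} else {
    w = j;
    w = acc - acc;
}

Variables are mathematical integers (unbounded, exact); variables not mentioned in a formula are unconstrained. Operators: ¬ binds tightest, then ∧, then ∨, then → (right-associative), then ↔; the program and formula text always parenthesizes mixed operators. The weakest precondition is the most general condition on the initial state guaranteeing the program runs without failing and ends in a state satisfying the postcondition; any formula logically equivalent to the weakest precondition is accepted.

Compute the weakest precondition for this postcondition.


Working backward. After the program, the postcondition ((p - 2*s + 5 ≤ -9 ∧ 2*p + j > 2*s + 8) ∧ 3*p + 9 ≥ 2*acc + p + 1) → (j + w ≠ 3*s + 2 ∧ (j + s + 4 ≥ acc ∧ acc + 2*s - 5 ≥ 3)) must hold; in canonical form it is (p ≤ 2*s - 14 ∧ j + 2*p > 2*s + 8 ∧ 2*p ≥ 2*acc - 8) → (j + w ≠ 3*s + 2 ∧ j + s ≥ acc - 4 ∧ acc + 2*s ≥ 8).
Then branch requires (p ≤ 2*s - 14 ∧ j + 2*p > 2*s + 8 ∧ 2*p ≥ 2*acc - 8) → (j + w ≠ 3*s + 2 ∧ j + s ≥ acc - 4 ∧ acc + 2*s ≥ 8); else branch requires (p ≤ 2*s - 14 ∧ j + 2*p > 2*s + 8 ∧ 2*p ≥ 2*acc - 8) → (j ≠ 3*s + 2 ∧ j + s ≥ acc - 4 ∧ acc + 2*s ≥ 8).
Before the if: ((4*p > -7 ∧ j = -3) → ((p ≤ 2*s - 14 ∧ j + 2*p > 2*s + 8 ∧ 2*p ≥ 2*acc - 8) → (j + w ≠ 3*s + 2 ∧ j + s ≥ acc - 4 ∧ acc + 2*s ≥ 8))) ∧ ((¬(4*p > -7 ∧ j = -3)) → ((p ≤ 2*s - 14 ∧ j + 2*p > 2*s + 8 ∧ 2*p ≥ 2*acc - 8) → (j ≠ 3*s + 2 ∧ j + s ≥ acc - 4 ∧ acc + 2*s ≥ 8)))
Then branch requires ((4*s > 21 ∧ j = -3) → ((s ≥ 7 ∧ j > 22 ∧ 2*s ≥ 2*acc + 6) → (j + w ≠ 3*s + 2 ∧ j + s ≥ acc - 4 ∧ acc + 2*s ≥ 8))) ∧ ((¬(4*s > 21 ∧ j = -3)) → ((s ≥ 7 ∧ j > 22 ∧ 2*s ≥ 2*acc + 6) → (j ≠ 3*s + 2 ∧ j + s ≥ acc - 4 ∧ acc + 2*s ≥ 8))); else branch requires ((4*p > -7 ∧ j = -3) → ((p ≤ 2*s - 14 ∧ j + 2*p > 2*s + 8 ∧ 2*p ≥ 2*acc - 8) → (2*j ≠ 3*s + 1 ∧ j + s ≥ acc - 4 ∧ acc + 2*s ≥ 8))) ∧ ((¬(4*p > -7 ∧ j = -3)) → ((p ≤ 2*s - 14 ∧ j + 2*p > 2*s + 8 ∧ 2*p ≥ 2*acc - 8) → (j ≠ 3*s + 2 ∧ j + s ≥ acc - 4 ∧ acc + 2*s ≥ 8))).
Before the if: ((3*w > 8 ∧ w = 2*j + 9) → (((4*s > 21 ∧ j = -3) → ((s ≥ 7 ∧ j > 22 ∧ 2*s ≥ 2*acc + 6) → (j + w ≠ 3*s + 2 ∧ j + s ≥ acc - 4 ∧ acc + 2*s ≥ 8))) ∧ ((¬(4*s > 21 ∧ j = -3)) → ((s ≥ 7 ∧ j > 22 ∧ 2*s ≥ 2*acc + 6) → (j ≠ 3*s + 2 ∧ j + s ≥ acc - 4 ∧ acc + 2*s ≥ 8))))) ∧ ((¬(3*w > 8 ∧ w = 2*j + 9)) → (((4*p > -7 ∧ j = -3) → ((p ≤ 2*s - 14 ∧ j + 2*p > 2*s + 8 ∧ 2*p ≥ 2*acc - 8) → (2*j ≠ 3*s + 1 ∧ j + s ≥ acc - 4 ∧ acc + 2*s ≥ 8))) ∧ ((¬(4*p > -7 ∧ j = -3)) → ((p ≤ 2*s - 14 ∧ j + 2*p > 2*s + 8 ∧ 2*p ≥ 2*acc - 8) → (j ≠ 3*s + 2 ∧ j + s ≥ acc - 4 ∧ acc + 2*s ≥ 8)))))
Before w := 3*w: ((9*w > 8 ∧ 3*w = 2*j + 9) → (((4*s > 21 ∧ j = -3) → ((s ≥ 7 ∧ j > 22 ∧ 2*s ≥ 2*acc + 6) → (j + 3*w ≠ 3*s + 2 ∧ j + s ≥ acc - 4 ∧ acc + 2*s ≥ 8))) ∧ ((¬(4*s > 21 ∧ j = -3)) → ((s ≥ 7 ∧ j > 22 ∧ 2*s ≥ 2*acc + 6) → (j ≠ 3*s + 2 ∧ j + s ≥ acc - 4 ∧ acc + 2*s ≥ 8))))) ∧ ((¬(9*w > 8 ∧ 3*w = 2*j + 9)) → (((4*p > -7 ∧ j = -3) → ((p ≤ 2*s - 14 ∧ j + 2*p > 2*s + 8 ∧ 2*p ≥ 2*acc - 8) → (2*j ≠ 3*s + 1 ∧ j + s ≥ acc - 4 ∧ acc + 2*s ≥ 8))) ∧ ((¬(4*p > -7 ∧ j = -3)) → ((p ≤ 2*s - 14 ∧ j + 2*p > 2*s + 8 ∧ 2*p ≥ 2*acc - 8) → (j ≠ 3*s + 2 ∧ j + s ≥ acc - 4 ∧ acc + 2*s ≥ 8)))))
Answer: WP = ((9*w > 8 ∧ 3*w = 2*j + 9) → (((4*s > 21 ∧ j = -3) → ((s ≥ 7 ∧ j > 22 ∧ 2*s ≥ 2*acc + 6) → (j + 3*w ≠ 3*s + 2 ∧ j + s ≥ acc - 4 ∧ acc + 2*s ≥ 8))) ∧ ((¬(4*s > 21 ∧ j = -3)) → ((s ≥ 7 ∧ j > 22 ∧ 2*s ≥ 2*acc + 6) → (j ≠ 3*s + 2 ∧ j + s ≥ acc - 4 ∧ acc + 2*s ≥ 8))))) ∧ ((¬(9*w > 8 ∧ 3*w = 2*j + 9)) → (((4*p > -7 ∧ j = -3) → ((p ≤ 2*s - 14 ∧ j + 2*p > 2*s + 8 ∧ 2*p ≥ 2*acc - 8) → (2*j ≠ 3*s + 1 ∧ j + s ≥ acc - 4 ∧ acc + 2*s ≥ 8))) ∧ ((¬(4*p > -7 ∧ j = -3)) → ((p ≤ 2*s - 14 ∧ j + 2*p > 2*s + 8 ∧ 2*p ≥ 2*acc - 8) → (j ≠ 3*s + 2 ∧ j + s ≥ acc - 4 ∧ acc + 2*s ≥ 8)))))


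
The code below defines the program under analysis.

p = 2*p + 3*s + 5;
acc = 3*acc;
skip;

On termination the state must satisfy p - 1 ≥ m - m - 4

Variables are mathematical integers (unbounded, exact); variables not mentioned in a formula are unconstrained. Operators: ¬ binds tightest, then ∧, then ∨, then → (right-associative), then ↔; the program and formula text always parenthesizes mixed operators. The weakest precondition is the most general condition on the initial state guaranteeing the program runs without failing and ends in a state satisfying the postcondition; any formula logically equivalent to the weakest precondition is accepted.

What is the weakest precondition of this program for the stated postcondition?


Working backward. After the program, the postcondition p - 1 ≥ m - m - 4 must hold; in canonical form it is p ≥ -3.
Before skip: p ≥ -3
Before acc := 3*acc: p ≥ -3
Before p := 2*p + 3*s + 5: 2*p + 3*s ≥ -8
Answer: WP = 2*p + 3*s ≥ -8


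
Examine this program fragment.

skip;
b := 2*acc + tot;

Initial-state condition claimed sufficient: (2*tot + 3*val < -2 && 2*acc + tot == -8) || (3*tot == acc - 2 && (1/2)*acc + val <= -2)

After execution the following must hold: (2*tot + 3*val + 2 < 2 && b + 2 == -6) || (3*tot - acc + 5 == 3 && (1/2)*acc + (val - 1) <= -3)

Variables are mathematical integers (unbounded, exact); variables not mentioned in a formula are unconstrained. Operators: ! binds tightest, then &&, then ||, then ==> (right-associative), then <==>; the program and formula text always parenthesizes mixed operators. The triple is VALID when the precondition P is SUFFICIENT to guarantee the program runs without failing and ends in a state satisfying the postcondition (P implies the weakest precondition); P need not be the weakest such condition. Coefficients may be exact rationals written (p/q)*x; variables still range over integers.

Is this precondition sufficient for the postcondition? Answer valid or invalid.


Working backward. After the program, the postcondition (2*tot + 3*val + 2 < 2 && b + 2 == -6) || (3*tot - acc + 5 == 3 && (1/2)*acc + (val - 1) <= -3) must hold; in canonical form it is (2*tot + 3*val < 0 && b == -8) || (3*tot == acc - 2 && (1/2)*acc + val <= -2).
Before b := 2*acc + tot: (2*tot + 3*val < 0 && 2*acc + tot == -8) || (3*tot == acc - 2 && (1/2)*acc + val <= -2)
Before skip: (2*tot + 3*val < 0 && 2*acc + tot == -8) || (3*tot == acc - 2 && (1/2)*acc + val <= -2)
The weakest precondition is (2*tot + 3*val < 0 && 2*acc + tot == -8) || (3*tot == acc - 2 && (1/2)*acc + val <= -2).
Check whether (2*tot + 3*val < -2 && 2*acc + tot == -8) || (3*tot == acc - 2 && (1/2)*acc + val <= -2) implies it.
Every state satisfying the precondition satisfies the weakest precondition: the implication holds.
Answer: valid


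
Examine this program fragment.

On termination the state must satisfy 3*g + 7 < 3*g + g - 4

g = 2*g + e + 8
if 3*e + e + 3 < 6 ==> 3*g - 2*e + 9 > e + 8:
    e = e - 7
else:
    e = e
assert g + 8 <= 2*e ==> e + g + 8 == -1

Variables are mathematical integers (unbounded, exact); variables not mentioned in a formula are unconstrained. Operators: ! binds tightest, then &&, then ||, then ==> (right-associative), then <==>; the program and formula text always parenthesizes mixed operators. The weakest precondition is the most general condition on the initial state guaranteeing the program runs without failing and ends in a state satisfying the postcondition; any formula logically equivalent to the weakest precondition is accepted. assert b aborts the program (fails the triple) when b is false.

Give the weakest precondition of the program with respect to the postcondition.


Working backward. After the program, the postcondition 3*g + 7 < 3*g + g - 4 must hold; in canonical form it is g > 11.
Before assert g + 8 <= 2*e ==> e + g + 8 == -1: (g <= 2*e - 8 ==> e + g == -9) && g > 11
Then branch requires (g <= 2*e - 22 ==> e + g == -2) && g > 11; else branch requires (g <= 2*e - 8 ==> e + g == -9) && g > 11.
Before the if: ((4*e < 3 ==> 3*g > 3*e - 1) ==> ((g <= 2*e - 22 ==> e + g == -2) && g > 11)) && ((!(4*e < 3 ==> 3*g > 3*e - 1)) ==> ((g <= 2*e - 8 ==> e + g == -9) && g > 11))
Before g := 2*g + e + 8: ((4*e < 3 ==> 6*g > -25) ==> ((2*g <= e - 30 ==> 2*e + 2*g == -10) && e + 2*g > 3)) && ((!(4*e < 3 ==> 6*g > -25)) ==> ((2*g <= e - 16 ==> 2*e + 2*g == -17) && e + 2*g > 3))
Answer: WP = ((4*e < 3 ==> 6*g > -25) ==> ((2*g <= e - 30 ==> 2*e + 2*g == -10) && e + 2*g > 3)) && ((!(4*e < 3 ==> 6*g > -25)) ==> ((2*g <= e - 16 ==> 2*e + 2*g == -17) && e + 2*g > 3))


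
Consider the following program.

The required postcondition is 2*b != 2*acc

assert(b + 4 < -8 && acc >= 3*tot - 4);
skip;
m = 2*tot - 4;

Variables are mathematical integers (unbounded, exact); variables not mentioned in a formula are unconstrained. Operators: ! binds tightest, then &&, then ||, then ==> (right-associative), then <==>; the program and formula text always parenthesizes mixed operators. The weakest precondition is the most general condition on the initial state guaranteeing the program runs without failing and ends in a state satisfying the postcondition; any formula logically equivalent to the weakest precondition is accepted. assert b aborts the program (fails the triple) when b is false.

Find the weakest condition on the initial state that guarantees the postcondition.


Working backward. After the program, 2*b != 2*acc must hold.
Before m := 2*tot - 4: 2*b != 2*acc
Before skip: 2*b != 2*acc
Before assert b + 4 < -8 && acc >= 3*tot - 4: b < -12 && acc >= 3*tot - 4 && 2*b != 2*acc
Answer: WP = b < -12 && acc >= 3*tot - 4 && 2*b != 2*acc


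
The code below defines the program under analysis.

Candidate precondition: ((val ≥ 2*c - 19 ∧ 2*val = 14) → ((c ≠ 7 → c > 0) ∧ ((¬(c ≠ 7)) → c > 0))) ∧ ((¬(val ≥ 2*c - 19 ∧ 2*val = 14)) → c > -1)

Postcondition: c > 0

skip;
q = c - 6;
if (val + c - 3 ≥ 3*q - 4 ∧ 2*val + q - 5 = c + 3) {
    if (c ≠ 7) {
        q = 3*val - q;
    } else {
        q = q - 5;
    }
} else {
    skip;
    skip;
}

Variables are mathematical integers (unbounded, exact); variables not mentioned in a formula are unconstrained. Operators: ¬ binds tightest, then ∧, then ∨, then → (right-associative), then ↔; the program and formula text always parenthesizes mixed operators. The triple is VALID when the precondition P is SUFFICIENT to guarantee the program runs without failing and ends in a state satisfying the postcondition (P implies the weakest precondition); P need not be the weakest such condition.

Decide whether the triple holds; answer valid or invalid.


Working backward. After the program, c > 0 must hold.
Then branch requires (c ≠ 7 → c > 0) ∧ ((¬(c ≠ 7)) → c > 0); else branch requires c > 0.
Before the if: ((c + val ≥ 3*q - 1 ∧ q + 2*val = c + 8) → ((c ≠ 7 → c > 0) ∧ ((¬(c ≠ 7)) → c > 0))) ∧ ((¬(c + val ≥ 3*q - 1 ∧ q + 2*val = c + 8)) → c > 0)
Before q := c - 6: ((val ≥ 2*c - 19 ∧ 2*val = 14) → ((c ≠ 7 → c > 0) ∧ ((¬(c ≠ 7)) → c > 0))) ∧ ((¬(val ≥ 2*c - 19 ∧ 2*val = 14)) → c > 0)
Before skip: ((val ≥ 2*c - 19 ∧ 2*val = 14) → ((c ≠ 7 → c > 0) ∧ ((¬(c ≠ 7)) → c > 0))) ∧ ((¬(val ≥ 2*c - 19 ∧ 2*val = 14)) → c > 0)
The weakest precondition is ((val ≥ 2*c - 19 ∧ 2*val = 14) → ((c ≠ 7 → c > 0) ∧ ((¬(c ≠ 7)) → c > 0))) ∧ ((¬(val ≥ 2*c - 19 ∧ 2*val = 14)) → c > 0).
Check whether ((val ≥ 2*c - 19 ∧ 2*val = 14) → ((c ≠ 7 → c > 0) ∧ ((¬(c ≠ 7)) → c > 0))) ∧ ((¬(val ≥ 2*c - 19 ∧ 2*val = 14)) → c > -1) implies it.
Countermodel: at the initial state c = 0, val = 8, the precondition holds but the weakest precondition fails.
Answer: invalid


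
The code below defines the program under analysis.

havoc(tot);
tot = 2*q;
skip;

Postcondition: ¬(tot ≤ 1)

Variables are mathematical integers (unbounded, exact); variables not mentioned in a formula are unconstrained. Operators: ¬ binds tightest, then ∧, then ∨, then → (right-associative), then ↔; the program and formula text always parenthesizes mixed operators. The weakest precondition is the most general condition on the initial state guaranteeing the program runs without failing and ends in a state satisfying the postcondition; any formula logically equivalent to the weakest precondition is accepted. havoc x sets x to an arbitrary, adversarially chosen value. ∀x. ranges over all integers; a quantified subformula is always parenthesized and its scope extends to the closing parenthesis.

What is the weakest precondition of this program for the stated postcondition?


Working backward. After the program, ¬(tot ≤ 1) must hold.
Before skip: ¬(tot ≤ 1)
Before tot := 2*q: ¬(2*q ≤ 1)
Before havoc tot: ¬(2*q ≤ 1)
Answer: WP = ¬(2*q ≤ 1)


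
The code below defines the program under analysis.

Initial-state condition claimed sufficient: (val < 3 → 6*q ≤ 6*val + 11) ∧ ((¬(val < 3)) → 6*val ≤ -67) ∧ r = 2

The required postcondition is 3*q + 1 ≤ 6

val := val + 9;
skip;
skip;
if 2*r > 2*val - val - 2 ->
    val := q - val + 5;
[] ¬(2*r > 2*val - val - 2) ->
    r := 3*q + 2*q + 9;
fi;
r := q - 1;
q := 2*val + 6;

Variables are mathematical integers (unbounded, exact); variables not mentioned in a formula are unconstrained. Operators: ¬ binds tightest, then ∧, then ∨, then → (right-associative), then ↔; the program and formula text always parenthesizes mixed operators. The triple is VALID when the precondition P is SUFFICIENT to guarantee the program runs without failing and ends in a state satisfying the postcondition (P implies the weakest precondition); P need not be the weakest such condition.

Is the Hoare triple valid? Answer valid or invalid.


Working backward. After the program, the postcondition 3*q + 1 ≤ 6 must hold; in canonical form it is 3*q ≤ 5.
Before q := 2*val + 6: 6*val ≤ -13
Before r := q - 1: 6*val ≤ -13
Then branch requires 6*q ≤ 6*val - 43; else branch requires 6*val ≤ -13.
Before the if: (2*r > val - 2 → 6*q ≤ 6*val - 43) ∧ ((¬(2*r > val - 2)) → 6*val ≤ -13)
Before skip: (2*r > val - 2 → 6*q ≤ 6*val - 43) ∧ ((¬(2*r > val - 2)) → 6*val ≤ -13)
Before skip: (2*r > val - 2 → 6*q ≤ 6*val - 43) ∧ ((¬(2*r > val - 2)) → 6*val ≤ -13)
Before val := val + 9: (2*r > val + 7 → 6*q ≤ 6*val + 11) ∧ ((¬(2*r > val + 7)) → 6*val ≤ -67)
The weakest precondition is (2*r > val + 7 → 6*q ≤ 6*val + 11) ∧ ((¬(2*r > val + 7)) → 6*val ≤ -67).
Check whether (val < 3 → 6*q ≤ 6*val + 11) ∧ ((¬(val < 3)) → 6*val ≤ -67) ∧ r = 2 implies it.
Countermodel: at the initial state q = 0, r = 2, val = 0, the precondition holds but the weakest precondition fails.
Answer: invalid


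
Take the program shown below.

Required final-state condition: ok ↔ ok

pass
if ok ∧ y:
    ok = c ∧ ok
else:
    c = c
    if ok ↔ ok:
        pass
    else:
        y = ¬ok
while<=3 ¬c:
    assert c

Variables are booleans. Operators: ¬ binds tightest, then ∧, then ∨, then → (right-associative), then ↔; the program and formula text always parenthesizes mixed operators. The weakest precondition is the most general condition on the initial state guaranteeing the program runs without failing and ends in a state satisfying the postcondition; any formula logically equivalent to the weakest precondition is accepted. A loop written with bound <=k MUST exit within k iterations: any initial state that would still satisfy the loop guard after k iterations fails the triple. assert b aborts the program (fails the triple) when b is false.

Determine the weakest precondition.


Working backward. After the program, the postcondition ok ↔ ok must hold; in canonical form it is true.
Before the loop (bound <=3), unroll the exhaustion recursion (WP_0 = exit-now case; WP_j = one more guarded iteration, up to j = 3):
  WP_0: c
  WP_1: (¬c) → c
  WP_2: (¬c) → (c ∧ ((¬c) → c))
  WP_3: (¬c) → (c ∧ ((¬c) → (c ∧ ((¬c) → c))))
So before the loop: (¬c) → (c ∧ ((¬c) → (c ∧ ((¬c) → c))))
Then branch requires (¬c) → (c ∧ ((¬c) → (c ∧ ((¬c) → c)))); else branch requires (¬c) → (c ∧ ((¬c) → (c ∧ ((¬c) → c)))).
Before the if: ((ok ∧ y) → ((¬c) → (c ∧ ((¬c) → (c ∧ ((¬c) → c)))))) ∧ ((¬(ok ∧ y)) → ((¬c) → (c ∧ ((¬c) → (c ∧ ((¬c) → c))))))
Before skip: ((ok ∧ y) → ((¬c) → (c ∧ ((¬c) → (c ∧ ((¬c) → c)))))) ∧ ((¬(ok ∧ y)) → ((¬c) → (c ∧ ((¬c) → (c ∧ ((¬c) → c))))))
Answer: WP = ((ok ∧ y) → ((¬c) → (c ∧ ((¬c) → (c ∧ ((¬c) → c)))))) ∧ ((¬(ok ∧ y)) → ((¬c) → (c ∧ ((¬c) → (c ∧ ((¬c) → c))))))


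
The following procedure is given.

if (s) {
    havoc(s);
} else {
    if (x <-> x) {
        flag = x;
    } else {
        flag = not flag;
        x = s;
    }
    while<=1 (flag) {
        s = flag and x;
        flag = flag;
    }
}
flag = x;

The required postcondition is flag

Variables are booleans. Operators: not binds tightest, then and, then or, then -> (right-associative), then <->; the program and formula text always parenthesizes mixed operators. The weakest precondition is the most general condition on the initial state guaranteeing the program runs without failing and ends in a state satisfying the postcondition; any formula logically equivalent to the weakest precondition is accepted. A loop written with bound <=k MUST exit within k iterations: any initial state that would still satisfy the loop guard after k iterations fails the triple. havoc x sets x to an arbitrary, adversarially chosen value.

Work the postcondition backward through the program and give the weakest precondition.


Working backward. After the program, flag must hold.
Before flag := x: x
Then branch requires x; else branch requires (not x) and ((not x) -> x).
Before the if: (s -> x) and ((not s) -> ((not x) and ((not x) -> x)))
Answer: WP = (s -> x) and ((not s) -> ((not x) and ((not x) -> x)))


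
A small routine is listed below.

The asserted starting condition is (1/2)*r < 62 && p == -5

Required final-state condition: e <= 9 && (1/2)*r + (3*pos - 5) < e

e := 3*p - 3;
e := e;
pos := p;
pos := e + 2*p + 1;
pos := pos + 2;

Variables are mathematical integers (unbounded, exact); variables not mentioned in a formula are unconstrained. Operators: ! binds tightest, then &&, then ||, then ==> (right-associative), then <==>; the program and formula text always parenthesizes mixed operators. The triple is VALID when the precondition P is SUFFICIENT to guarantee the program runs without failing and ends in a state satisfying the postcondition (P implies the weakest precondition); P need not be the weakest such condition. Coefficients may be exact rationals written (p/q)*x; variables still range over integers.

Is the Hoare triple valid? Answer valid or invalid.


Working backward. After the program, the postcondition e <= 9 && (1/2)*r + (3*pos - 5) < e must hold; in canonical form it is e <= 9 && 3*pos + (1/2)*r < e + 5.
Before pos := pos + 2: e <= 9 && 3*pos + (1/2)*r < e - 1
Before pos := e + 2*p + 1: e <= 9 && 2*e + 6*p + (1/2)*r < -4
Before pos := p: e <= 9 && 2*e + 6*p + (1/2)*r < -4
Before e := e: e <= 9 && 2*e + 6*p + (1/2)*r < -4
Before e := 3*p - 3: 3*p <= 12 && 12*p + (1/2)*r < 2
The weakest precondition is 3*p <= 12 && 12*p + (1/2)*r < 2.
Check whether (1/2)*r < 62 && p == -5 implies it.
Every state satisfying the precondition satisfies the weakest precondition: the implication holds.
Answer: valid


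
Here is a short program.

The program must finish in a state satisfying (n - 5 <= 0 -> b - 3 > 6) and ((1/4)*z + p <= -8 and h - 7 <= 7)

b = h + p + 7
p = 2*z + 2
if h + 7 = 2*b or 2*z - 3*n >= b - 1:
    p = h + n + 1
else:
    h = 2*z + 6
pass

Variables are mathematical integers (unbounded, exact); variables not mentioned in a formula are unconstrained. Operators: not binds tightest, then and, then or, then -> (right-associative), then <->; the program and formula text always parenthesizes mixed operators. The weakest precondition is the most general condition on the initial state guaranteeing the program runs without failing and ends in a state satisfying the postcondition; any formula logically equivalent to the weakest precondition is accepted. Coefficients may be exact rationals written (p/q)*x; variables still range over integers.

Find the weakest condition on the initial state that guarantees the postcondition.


Working backward. After the program, the postcondition (n - 5 <= 0 -> b - 3 > 6) and ((1/4)*z + p <= -8 and h - 7 <= 7) must hold; in canonical form it is (n <= 5 -> b > 9) and p + (1/4)*z <= -8 and h <= 14.
Before skip: (n <= 5 -> b > 9) and p + (1/4)*z <= -8 and h <= 14
Then branch requires (n <= 5 -> b > 9) and h + n + (1/4)*z <= -9 and h <= 14; else branch requires (n <= 5 -> b > 9) and p + (1/4)*z <= -8 and 2*z <= 8.
Before the if: ((h = 2*b - 7 or 2*z >= b + 3*n - 1) -> ((n <= 5 -> b > 9) and h + n + (1/4)*z <= -9 and h <= 14)) and ((not (h = 2*b - 7 or 2*z >= b + 3*n - 1)) -> ((n <= 5 -> b > 9) and p + (1/4)*z <= -8 and 2*z <= 8))
Before p := 2*z + 2: ((h = 2*b - 7 or 2*z >= b + 3*n - 1) -> ((n <= 5 -> b > 9) and h + n + (1/4)*z <= -9 and h <= 14)) and ((not (h = 2*b - 7 or 2*z >= b + 3*n - 1)) -> ((n <= 5 -> b > 9) and (9/4)*z <= -10 and 2*z <= 8))
Before b := h + p + 7: ((h + 2*p = -7 or 2*z >= h + 3*n + p + 6) -> ((n <= 5 -> h + p > 2) and h + n + (1/4)*z <= -9 and h <= 14)) and ((not (h + 2*p = -7 or 2*z >= h + 3*n + p + 6)) -> ((n <= 5 -> h + p > 2) and (9/4)*z <= -10 and 2*z <= 8))
Answer: WP = ((h + 2*p = -7 or 2*z >= h + 3*n + p + 6) -> ((n <= 5 -> h + p > 2) and h + n + (1/4)*z <= -9 and h <= 14)) and ((not (h + 2*p = -7 or 2*z >= h + 3*n + p + 6)) -> ((n <= 5 -> h + p > 2) and (9/4)*z <= -10 and 2*z <= 8))


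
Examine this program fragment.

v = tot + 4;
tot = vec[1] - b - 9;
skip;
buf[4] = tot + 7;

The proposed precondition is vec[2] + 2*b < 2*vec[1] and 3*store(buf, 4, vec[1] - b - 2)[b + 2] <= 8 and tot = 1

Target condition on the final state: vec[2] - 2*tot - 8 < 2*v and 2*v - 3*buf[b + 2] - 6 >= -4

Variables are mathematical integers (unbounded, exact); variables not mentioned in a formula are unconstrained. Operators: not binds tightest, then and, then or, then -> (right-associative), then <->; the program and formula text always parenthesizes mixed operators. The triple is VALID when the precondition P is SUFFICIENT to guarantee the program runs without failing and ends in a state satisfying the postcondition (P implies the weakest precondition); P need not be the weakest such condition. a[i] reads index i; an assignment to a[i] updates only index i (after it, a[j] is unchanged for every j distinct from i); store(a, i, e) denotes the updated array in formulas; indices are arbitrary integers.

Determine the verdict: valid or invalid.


Working backward. After the program, the postcondition vec[2] - 2*tot - 8 < 2*v and 2*v - 3*buf[b + 2] - 6 >= -4 must hold; in canonical form it is vec[2] < 2*tot + 2*v + 8 and 2*v >= 3*buf[b + 2] + 2.
Before buf[4] := tot + 7: vec[2] < 2*tot + 2*v + 8 and 2*v >= 3*store(buf, 4, tot + 7)[b + 2] + 2
Before skip: vec[2] < 2*tot + 2*v + 8 and 2*v >= 3*store(buf, 4, tot + 7)[b + 2] + 2
Before tot := vec[1] - b - 9: vec[2] + 2*b < 2*vec[1] + 2*v - 10 and 2*v >= 3*store(buf, 4, vec[1] - b - 2)[b + 2] + 2
Before v := tot + 4: vec[2] + 2*b < 2*vec[1] + 2*tot - 2 and 2*tot >= 3*store(buf, 4, vec[1] - b - 2)[b + 2] - 6
The weakest precondition is vec[2] + 2*b < 2*vec[1] + 2*tot - 2 and 2*tot >= 3*store(buf, 4, vec[1] - b - 2)[b + 2] - 6.
Check whether vec[2] + 2*b < 2*vec[1] and 3*store(buf, 4, vec[1] - b - 2)[b + 2] <= 8 and tot = 1 implies it.
Every state satisfying the precondition satisfies the weakest precondition: the implication holds.
Answer: valid


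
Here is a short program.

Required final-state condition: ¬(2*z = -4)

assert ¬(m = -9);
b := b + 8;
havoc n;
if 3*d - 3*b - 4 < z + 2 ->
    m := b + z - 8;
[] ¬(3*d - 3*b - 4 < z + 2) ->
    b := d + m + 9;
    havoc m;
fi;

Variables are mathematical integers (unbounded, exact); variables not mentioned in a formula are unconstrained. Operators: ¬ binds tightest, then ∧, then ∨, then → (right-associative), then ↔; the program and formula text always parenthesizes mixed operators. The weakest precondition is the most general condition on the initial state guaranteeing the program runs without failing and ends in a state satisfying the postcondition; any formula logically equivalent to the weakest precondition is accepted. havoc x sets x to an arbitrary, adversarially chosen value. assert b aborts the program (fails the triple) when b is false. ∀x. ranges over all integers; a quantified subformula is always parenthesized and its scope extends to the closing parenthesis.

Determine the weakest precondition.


Working backward. After the program, ¬(2*z = -4) must hold.
Then branch requires ¬(2*z = -4); else branch requires ¬(2*z = -4).
Before the if: (3*d < 3*b + z + 6 → (¬(2*z = -4))) ∧ ((¬(3*d < 3*b + z + 6)) → (¬(2*z = -4)))
Before havoc n: (3*d < 3*b + z + 6 → (¬(2*z = -4))) ∧ ((¬(3*d < 3*b + z + 6)) → (¬(2*z = -4)))
Before b := b + 8: (3*d < 3*b + z + 30 → (¬(2*z = -4))) ∧ ((¬(3*d < 3*b + z + 30)) → (¬(2*z = -4)))
Before assert ¬(m = -9): (¬(m = -9)) ∧ (3*d < 3*b + z + 30 → (¬(2*z = -4))) ∧ ((¬(3*d < 3*b + z + 30)) → (¬(2*z = -4)))
Answer: WP = (¬(m = -9)) ∧ (3*d < 3*b + z + 30 → (¬(2*z = -4))) ∧ ((¬(3*d < 3*b + z + 30)) → (¬(2*z = -4)))


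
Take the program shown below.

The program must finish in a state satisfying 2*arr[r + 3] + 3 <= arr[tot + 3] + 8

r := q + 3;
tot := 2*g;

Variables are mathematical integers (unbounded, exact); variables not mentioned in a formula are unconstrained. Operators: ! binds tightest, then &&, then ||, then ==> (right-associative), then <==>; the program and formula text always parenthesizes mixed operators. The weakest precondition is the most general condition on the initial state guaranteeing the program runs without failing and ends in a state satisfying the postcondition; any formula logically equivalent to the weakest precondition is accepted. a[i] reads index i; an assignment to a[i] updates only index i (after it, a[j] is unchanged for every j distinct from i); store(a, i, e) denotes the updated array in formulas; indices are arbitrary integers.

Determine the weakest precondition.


Working backward. After the program, the postcondition 2*arr[r + 3] + 3 <= arr[tot + 3] + 8 must hold; in canonical form it is 2*arr[r + 3] <= arr[tot + 3] + 5.
Before tot := 2*g: 2*arr[r + 3] <= arr[2*g + 3] + 5
Before r := q + 3: 2*arr[q + 6] <= arr[2*g + 3] + 5
Answer: WP = 2*arr[q + 6] <= arr[2*g + 3] + 5


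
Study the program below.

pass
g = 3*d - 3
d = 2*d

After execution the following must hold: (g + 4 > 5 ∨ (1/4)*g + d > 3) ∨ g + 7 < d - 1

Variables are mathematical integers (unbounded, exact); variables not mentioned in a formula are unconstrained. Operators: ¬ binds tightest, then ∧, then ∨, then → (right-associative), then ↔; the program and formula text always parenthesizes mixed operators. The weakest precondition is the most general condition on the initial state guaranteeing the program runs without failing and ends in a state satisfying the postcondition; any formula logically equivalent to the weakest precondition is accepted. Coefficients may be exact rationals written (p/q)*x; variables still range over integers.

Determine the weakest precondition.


Working backward. After the program, the postcondition (g + 4 > 5 ∨ (1/4)*g + d > 3) ∨ g + 7 < d - 1 must hold; in canonical form it is g > 1 ∨ d + (1/4)*g > 3 ∨ g < d - 8.
Before d := 2*d: g > 1 ∨ 2*d + (1/4)*g > 3 ∨ g < 2*d - 8
Before g := 3*d - 3: 3*d > 4 ∨ (11/4)*d > 15/4 ∨ d < -5
Before skip: 3*d > 4 ∨ (11/4)*d > 15/4 ∨ d < -5
Answer: WP = 3*d > 4 ∨ (11/4)*d > 15/4 ∨ d < -5
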